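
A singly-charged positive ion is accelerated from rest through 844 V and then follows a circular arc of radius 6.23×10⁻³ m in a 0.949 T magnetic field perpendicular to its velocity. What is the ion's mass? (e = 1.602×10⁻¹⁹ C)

m ≈ 3.32×10⁻²⁷ kg

Combine |q|V = ½mv² and r = mv/(|q|B): eliminate v to get m = qB²r²/(2V).
m = (1.602×10⁻¹⁹)(0.949)²(6.23×10⁻³)²/(2·844) ≈ 3.32×10⁻²⁷ kg.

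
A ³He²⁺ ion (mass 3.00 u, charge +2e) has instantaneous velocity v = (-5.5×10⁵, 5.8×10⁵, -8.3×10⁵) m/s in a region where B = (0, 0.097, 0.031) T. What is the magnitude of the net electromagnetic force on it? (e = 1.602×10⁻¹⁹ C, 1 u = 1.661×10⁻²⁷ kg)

v×B = (9.85×10⁴, 1.70×10⁴, -5.34×10⁴) N/C.
F = q v×B = (3.204×10⁻¹⁹ C)·(9.85×10⁴, 1.70×10⁴, -5.34×10⁴) = (3.16×10⁻¹⁴, 5.46×10⁻¹⁵, -1.71×10⁻¹⁴) N.
|F| = 3.63×10⁻¹⁴ N.

|F| ≈ 3.63×10⁻¹⁴ N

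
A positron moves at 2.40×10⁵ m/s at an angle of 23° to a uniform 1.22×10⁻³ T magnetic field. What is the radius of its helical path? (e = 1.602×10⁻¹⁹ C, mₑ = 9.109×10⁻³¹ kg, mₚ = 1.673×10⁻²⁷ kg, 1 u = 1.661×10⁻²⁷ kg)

v⊥ = v sinθ = 2.40×10⁵·sin23° ≈ 9.378×10⁴ m/s.
r = m v⊥/(|q|B) = (9.109×10⁻³¹)(9.378×10⁴)/((1.602×10⁻¹⁹)(1.22×10⁻³)) ≈ 4.37×10⁻⁴ m.

r ≈ 4.37×10⁻⁴ m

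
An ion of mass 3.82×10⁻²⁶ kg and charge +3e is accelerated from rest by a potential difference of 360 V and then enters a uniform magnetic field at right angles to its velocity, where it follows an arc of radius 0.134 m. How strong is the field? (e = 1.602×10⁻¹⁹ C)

B ≈ 0.0565 T

v = √(2|q|V/m) = √(2·4.806×10⁻¹⁹·360/3.82×10⁻²⁶) ≈ 9.518×10⁴ m/s.
B = mv/(|q|r) = (3.82×10⁻²⁶)(9.518×10⁴)/((4.806×10⁻¹⁹)(0.134)) ≈ 0.0565 T.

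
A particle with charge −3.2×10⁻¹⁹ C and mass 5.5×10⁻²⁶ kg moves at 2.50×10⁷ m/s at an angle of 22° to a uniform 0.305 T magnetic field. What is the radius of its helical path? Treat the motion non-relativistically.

r ≈ 5.28 m

v⊥ = v sinθ = 2.50×10⁷·sin22° ≈ 9.365×10⁶ m/s.
r = m v⊥/(|q|B) = (5.5×10⁻²⁶)(9.365×10⁶)/((3.2×10⁻¹⁹)(0.305)) ≈ 5.28 m.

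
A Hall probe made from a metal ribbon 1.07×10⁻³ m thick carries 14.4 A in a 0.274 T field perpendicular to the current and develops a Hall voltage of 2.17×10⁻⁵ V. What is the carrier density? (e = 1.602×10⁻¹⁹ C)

From V_H = IB/(n e t), n = IB/(V_H e t).
n = (14.4)(0.274)/((2.17×10⁻⁵)(1.602×10⁻¹⁹)(1.07×10⁻³)) ≈ 1.06×10²⁷ m⁻³.

n ≈ 1.06×10²⁷ m⁻³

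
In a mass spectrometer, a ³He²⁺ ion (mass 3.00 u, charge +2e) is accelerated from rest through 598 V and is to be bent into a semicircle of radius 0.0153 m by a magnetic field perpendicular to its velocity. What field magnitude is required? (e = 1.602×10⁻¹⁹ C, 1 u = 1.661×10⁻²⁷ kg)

v = √(2|q|V/m) = √(2·3.204×10⁻¹⁹·598/4.983×10⁻²⁷) ≈ 2.773×10⁵ m/s.
B = mv/(|q|r) = (4.983×10⁻²⁷)(2.773×10⁵)/((3.204×10⁻¹⁹)(0.0153)) ≈ 0.282 T.

B ≈ 0.282 T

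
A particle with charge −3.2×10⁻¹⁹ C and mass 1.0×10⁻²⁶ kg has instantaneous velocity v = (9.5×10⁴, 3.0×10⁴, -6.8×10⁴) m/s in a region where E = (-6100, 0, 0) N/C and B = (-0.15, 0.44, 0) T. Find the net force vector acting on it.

F ≈ (-7.62×10⁻¹⁵, -3.26×10⁻¹⁵, -1.48×10⁻¹⁴) N

v×B = (2.99×10⁴, 1.02×10⁴, 4.63×10⁴) N/C.
E + v×B = (2.38×10⁴, 1.02×10⁴, 4.63×10⁴) N/C.
F = q(E + v×B) = (−3.2×10⁻¹⁹ C)·(2.38×10⁴, 1.02×10⁴, 4.63×10⁴) = (-7.62×10⁻¹⁵, -3.26×10⁻¹⁵, -1.48×10⁻¹⁴) N.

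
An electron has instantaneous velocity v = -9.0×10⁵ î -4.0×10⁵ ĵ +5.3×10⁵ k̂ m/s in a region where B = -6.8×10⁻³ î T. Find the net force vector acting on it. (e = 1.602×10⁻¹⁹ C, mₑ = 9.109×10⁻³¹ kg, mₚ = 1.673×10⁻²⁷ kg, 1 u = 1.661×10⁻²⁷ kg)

F ≈ (0, 5.77×10⁻¹⁶, 4.36×10⁻¹⁶) N

v×B = (0, -3600, -2720) N/C.
F = q v×B = (−1.602×10⁻¹⁹ C)·(0, -3600, -2720) = (0, 5.77×10⁻¹⁶, 4.36×10⁻¹⁶) N.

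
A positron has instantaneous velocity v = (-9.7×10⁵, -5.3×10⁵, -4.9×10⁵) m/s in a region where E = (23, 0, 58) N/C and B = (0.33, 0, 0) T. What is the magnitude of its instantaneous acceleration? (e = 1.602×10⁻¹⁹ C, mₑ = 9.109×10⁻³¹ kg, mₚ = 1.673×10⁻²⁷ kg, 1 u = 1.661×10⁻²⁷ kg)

v×B = (0, -1.62×10⁵, 1.75×10⁵) N/C.
E + v×B = (23.0, -1.62×10⁵, 1.75×10⁵) N/C.
F = q(E + v×B) = (1.602×10⁻¹⁹ C)·(23.0, -1.62×10⁵, 1.75×10⁵) = (3.68×10⁻¹⁸, -2.59×10⁻¹⁴, 2.80×10⁻¹⁴) N.
|a| = |F|/m = 3.817×10⁻¹⁴/9.109×10⁻³¹ ≈ 4.19×10¹⁶ m/s².

|a| ≈ 4.19×10¹⁶ m/s²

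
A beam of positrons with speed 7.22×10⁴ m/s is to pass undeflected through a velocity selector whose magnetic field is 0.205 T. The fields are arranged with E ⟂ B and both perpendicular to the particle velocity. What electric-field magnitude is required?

For straight-line motion qE = qvB, so E = vB.
E = 7.22×10⁴ × 0.205 = 1.48×10⁴ V/m.

E = 1.48×10⁴ V/m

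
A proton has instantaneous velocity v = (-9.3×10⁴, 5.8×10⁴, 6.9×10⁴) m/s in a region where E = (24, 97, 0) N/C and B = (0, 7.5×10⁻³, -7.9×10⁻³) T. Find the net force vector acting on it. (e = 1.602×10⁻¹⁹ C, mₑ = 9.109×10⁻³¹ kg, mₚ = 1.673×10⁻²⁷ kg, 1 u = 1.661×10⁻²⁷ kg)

F ≈ (-1.52×10⁻¹⁶, -1.02×10⁻¹⁶, -1.12×10⁻¹⁶) N

v×B = (-976, -735, -698) N/C.
E + v×B = (-952, -638, -698) N/C.
F = q(E + v×B) = (1.602×10⁻¹⁹ C)·(-952, -638, -698) = (-1.52×10⁻¹⁶, -1.02×10⁻¹⁶, -1.12×10⁻¹⁶) N.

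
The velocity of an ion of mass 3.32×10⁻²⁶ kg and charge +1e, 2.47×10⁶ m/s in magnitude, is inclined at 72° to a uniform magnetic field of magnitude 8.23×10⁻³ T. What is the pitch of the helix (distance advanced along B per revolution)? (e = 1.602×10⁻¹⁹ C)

v∥ = v cosθ = 2.47×10⁶·cos72° ≈ 7.633×10⁵ m/s.
T = 2πm/(|q|B) = 2π(3.32×10⁻²⁶)/((1.602×10⁻¹⁹)(8.23×10⁻³)) ≈ 1.582×10⁻⁴ s.
pitch = v∥ T = (7.633×10⁵)(1.582×10⁻⁴) ≈ 121 m.

p ≈ 121 m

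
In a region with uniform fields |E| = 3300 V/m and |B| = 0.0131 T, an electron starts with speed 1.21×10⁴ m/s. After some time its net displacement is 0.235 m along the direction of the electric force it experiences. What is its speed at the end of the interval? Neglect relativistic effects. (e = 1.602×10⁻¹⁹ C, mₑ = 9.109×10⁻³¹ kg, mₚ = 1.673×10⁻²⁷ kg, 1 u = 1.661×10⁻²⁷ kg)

v_f ≈ 1.65×10⁷ m/s

B does no work; ΔKE = |q|E d.
½mv_f² = ½mv₀² + |q|Ed = ½(9.109×10⁻³¹)(1.21×10⁴)² + (1.602×10⁻¹⁹)(3300)(0.235) ≈ 6.668×10⁻²³ J + 1.242×10⁻¹⁶ J ≈ 1.242×10⁻¹⁶ J.
v_f = √(2·1.242×10⁻¹⁶/9.109×10⁻³¹) ≈ 1.65×10⁷ m/s.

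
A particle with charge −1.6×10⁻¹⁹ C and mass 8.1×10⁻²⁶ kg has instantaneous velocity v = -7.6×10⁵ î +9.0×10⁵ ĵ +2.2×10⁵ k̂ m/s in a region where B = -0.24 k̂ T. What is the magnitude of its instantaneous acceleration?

|a| ≈ 5.58×10¹¹ m/s²

v×B = (-2.16×10⁵, -1.82×10⁵, 0) N/C.
F = q v×B = (−1.6×10⁻¹⁹ C)·(-2.16×10⁵, -1.82×10⁵, 0) = (3.46×10⁻¹⁴, 2.92×10⁻¹⁴, 0) N.
|a| = |F|/m = 4.523×10⁻¹⁴/8.1×10⁻²⁶ ≈ 5.58×10¹¹ m/s².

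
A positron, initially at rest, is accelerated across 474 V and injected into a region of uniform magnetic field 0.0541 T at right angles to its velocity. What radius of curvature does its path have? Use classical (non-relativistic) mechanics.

r ≈ 1.36×10⁻³ m

Acceleration: |q|V = ½mv² ⇒ v = √(2|q|V/m) = √(2·1.602×10⁻¹⁹·474/9.109×10⁻³¹) ≈ 1.291×10⁷ m/s.
In the field: r = mv/(|q|B) = (9.109×10⁻³¹)(1.291×10⁷)/((1.602×10⁻¹⁹)(0.0541)) ≈ 1.36×10⁻³ m.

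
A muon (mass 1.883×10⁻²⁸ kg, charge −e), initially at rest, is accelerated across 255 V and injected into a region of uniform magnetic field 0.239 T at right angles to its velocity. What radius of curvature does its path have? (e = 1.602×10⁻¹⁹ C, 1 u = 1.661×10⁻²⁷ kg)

r ≈ 3.24×10⁻³ m

Acceleration: |q|V = ½mv² ⇒ v = √(2|q|V/m) = √(2·1.602×10⁻¹⁹·255/1.883×10⁻²⁸) ≈ 6.587×10⁵ m/s.
In the field: r = mv/(|q|B) = (1.883×10⁻²⁸)(6.587×10⁵)/((1.602×10⁻¹⁹)(0.239)) ≈ 3.24×10⁻³ m.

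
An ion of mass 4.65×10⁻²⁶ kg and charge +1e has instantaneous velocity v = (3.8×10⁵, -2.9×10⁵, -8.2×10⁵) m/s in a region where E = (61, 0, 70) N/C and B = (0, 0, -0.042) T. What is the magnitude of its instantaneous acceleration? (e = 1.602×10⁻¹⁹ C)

|a| ≈ 6.93×10¹⁰ m/s²

v×B = (1.22×10⁴, 1.60×10⁴, 0) N/C.
E + v×B = (1.22×10⁴, 1.60×10⁴, 70.0) N/C.
F = q(E + v×B) = (1.602×10⁻¹⁹ C)·(1.22×10⁴, 1.60×10⁴, 70.0) = (1.96×10⁻¹⁵, 2.56×10⁻¹⁵, 1.12×10⁻¹⁷) N.
|a| = |F|/m = 3.222×10⁻¹⁵/4.65×10⁻²⁶ ≈ 6.93×10¹⁰ m/s².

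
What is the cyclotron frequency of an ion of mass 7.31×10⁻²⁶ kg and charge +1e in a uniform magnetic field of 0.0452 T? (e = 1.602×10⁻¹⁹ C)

f = |q|B/(2πm).
f = (1.602×10⁻¹⁹)(0.0452)/(2π·7.31×10⁻²⁶) ≈ 1.58×10⁴ Hz.

f ≈ 1.58×10⁴ Hz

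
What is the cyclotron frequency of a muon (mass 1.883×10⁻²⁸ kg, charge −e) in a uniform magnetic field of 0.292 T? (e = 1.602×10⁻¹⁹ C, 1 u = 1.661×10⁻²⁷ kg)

f ≈ 3.95×10⁷ Hz

f = |q|B/(2πm).
f = (1.602×10⁻¹⁹)(0.292)/(2π·1.883×10⁻²⁸) ≈ 3.95×10⁷ Hz.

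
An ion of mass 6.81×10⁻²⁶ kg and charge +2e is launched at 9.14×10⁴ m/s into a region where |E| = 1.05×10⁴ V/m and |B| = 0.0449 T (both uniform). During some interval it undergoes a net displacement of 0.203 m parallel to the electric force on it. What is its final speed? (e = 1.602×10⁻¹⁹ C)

v_f ≈ 1.69×10⁵ m/s

B does no work; ΔKE = |q|E d.
½mv_f² = ½mv₀² + |q|Ed = ½(6.81×10⁻²⁶)(9.14×10⁴)² + (3.204×10⁻¹⁹)(1.05×10⁴)(0.203) ≈ 2.845×10⁻¹⁶ J + 6.829×10⁻¹⁶ J ≈ 9.674×10⁻¹⁶ J.
v_f = √(2·9.674×10⁻¹⁶/6.81×10⁻²⁶) ≈ 1.69×10⁵ m/s.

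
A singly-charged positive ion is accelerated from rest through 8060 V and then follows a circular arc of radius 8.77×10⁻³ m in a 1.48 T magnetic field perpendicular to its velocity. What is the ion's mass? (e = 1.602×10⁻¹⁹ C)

Combine |q|V = ½mv² and r = mv/(|q|B): eliminate v to get m = qB²r²/(2V).
m = (1.602×10⁻¹⁹)(1.48)²(8.77×10⁻³)²/(2·8060) ≈ 1.67×10⁻²⁷ kg.

m ≈ 1.67×10⁻²⁷ kg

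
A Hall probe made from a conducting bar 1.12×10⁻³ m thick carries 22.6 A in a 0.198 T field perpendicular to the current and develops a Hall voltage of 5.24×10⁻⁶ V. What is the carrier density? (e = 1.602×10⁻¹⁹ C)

n ≈ 4.76×10²⁷ m⁻³

From V_H = IB/(n e t), n = IB/(V_H e t).
n = (22.6)(0.198)/((5.24×10⁻⁶)(1.602×10⁻¹⁹)(1.12×10⁻³)) ≈ 4.76×10²⁷ m⁻³.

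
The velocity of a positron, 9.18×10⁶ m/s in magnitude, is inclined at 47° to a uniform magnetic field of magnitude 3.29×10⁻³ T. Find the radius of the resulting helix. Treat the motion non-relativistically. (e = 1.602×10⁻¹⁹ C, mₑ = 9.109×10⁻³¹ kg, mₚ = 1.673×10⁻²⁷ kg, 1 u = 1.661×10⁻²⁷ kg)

v⊥ = v sinθ = 9.18×10⁶·sin47° ≈ 6.714×10⁶ m/s.
r = m v⊥/(|q|B) = (9.109×10⁻³¹)(6.714×10⁶)/((1.602×10⁻¹⁹)(3.29×10⁻³)) ≈ 0.0116 m.

r ≈ 0.0116 m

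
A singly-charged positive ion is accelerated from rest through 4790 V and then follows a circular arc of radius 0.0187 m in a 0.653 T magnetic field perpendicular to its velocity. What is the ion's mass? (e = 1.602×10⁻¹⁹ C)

Combine |q|V = ½mv² and r = mv/(|q|B): eliminate v to get m = qB²r²/(2V).
m = (1.602×10⁻¹⁹)(0.653)²(0.0187)²/(2·4790) ≈ 2.49×10⁻²⁷ kg.

m ≈ 2.49×10⁻²⁷ kg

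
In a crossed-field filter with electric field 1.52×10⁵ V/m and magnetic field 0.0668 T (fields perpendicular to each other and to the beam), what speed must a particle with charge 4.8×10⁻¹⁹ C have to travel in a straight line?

Straight-line motion ⇒ electric and magnetic forces cancel, so E = vB.
v = E/B = 1.52×10⁵/0.0668 = 2.28×10⁶ m/s.
The result is independent of the particle's charge and mass.

v = 2.28×10⁶ m/s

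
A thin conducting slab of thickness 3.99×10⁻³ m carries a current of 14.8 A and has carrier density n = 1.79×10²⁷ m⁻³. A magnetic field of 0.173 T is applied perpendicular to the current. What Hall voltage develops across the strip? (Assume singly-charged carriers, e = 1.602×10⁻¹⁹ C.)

V_H ≈ 2.24×10⁻⁶ V

V_H = IB/(n e t).
V_H = (14.8)(0.173)/((1.79×10²⁷)(1.602×10⁻¹⁹)(3.99×10⁻³)) ≈ 2.24×10⁻⁶ V.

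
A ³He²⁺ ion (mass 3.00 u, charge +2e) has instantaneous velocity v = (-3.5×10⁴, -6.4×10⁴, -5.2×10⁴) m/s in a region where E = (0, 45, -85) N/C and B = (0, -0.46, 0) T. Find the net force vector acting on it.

F ≈ (-7.66×10⁻¹⁵, 1.44×10⁻¹⁷, 5.13×10⁻¹⁵) N

v×B = (-2.39×10⁴, 0, 1.61×10⁴) N/C.
E + v×B = (-2.39×10⁴, 45.0, 1.60×10⁴) N/C.
F = q(E + v×B) = (3.204×10⁻¹⁹ C)·(-2.39×10⁴, 45.0, 1.60×10⁴) = (-7.66×10⁻¹⁵, 1.44×10⁻¹⁷, 5.13×10⁻¹⁵) N.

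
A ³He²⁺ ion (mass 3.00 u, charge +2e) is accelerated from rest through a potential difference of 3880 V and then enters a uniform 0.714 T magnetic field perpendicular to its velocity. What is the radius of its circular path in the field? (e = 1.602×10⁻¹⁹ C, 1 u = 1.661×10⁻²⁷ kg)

Acceleration: |q|V = ½mv² ⇒ v = √(2|q|V/m) = √(2·3.204×10⁻¹⁹·3880/4.983×10⁻²⁷) ≈ 7.064×10⁵ m/s.
In the field: r = mv/(|q|B) = (4.983×10⁻²⁷)(7.064×10⁵)/((3.204×10⁻¹⁹)(0.714)) ≈ 0.0154 m.

r ≈ 0.0154 m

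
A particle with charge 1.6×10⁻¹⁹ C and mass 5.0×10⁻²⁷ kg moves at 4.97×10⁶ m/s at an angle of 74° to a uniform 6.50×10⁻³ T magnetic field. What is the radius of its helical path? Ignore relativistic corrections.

r ≈ 23.0 m

v⊥ = v sinθ = 4.97×10⁶·sin74° ≈ 4.777×10⁶ m/s.
r = m v⊥/(|q|B) = (5.0×10⁻²⁷)(4.777×10⁶)/((1.6×10⁻¹⁹)(6.50×10⁻³)) ≈ 23.0 m.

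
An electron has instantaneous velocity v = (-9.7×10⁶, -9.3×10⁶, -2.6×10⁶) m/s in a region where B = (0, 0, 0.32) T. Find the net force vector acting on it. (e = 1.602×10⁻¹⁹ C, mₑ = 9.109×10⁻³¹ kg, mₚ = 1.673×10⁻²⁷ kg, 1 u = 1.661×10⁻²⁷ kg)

v×B = (-2.98×10⁶, 3.10×10⁶, 0) N/C.
F = q v×B = (−1.602×10⁻¹⁹ C)·(-2.98×10⁶, 3.10×10⁶, 0) = (4.77×10⁻¹³, -4.97×10⁻¹³, 0) N.

F ≈ (4.77×10⁻¹³, -4.97×10⁻¹³, 0) N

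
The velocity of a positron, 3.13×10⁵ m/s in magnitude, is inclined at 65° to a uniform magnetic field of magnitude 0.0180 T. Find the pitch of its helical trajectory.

v∥ = v cosθ = 3.13×10⁵·cos65° ≈ 1.323×10⁵ m/s.
T = 2πm/(|q|B) = 2π(9.109×10⁻³¹)/((1.602×10⁻¹⁹)(0.0180)) ≈ 1.985×10⁻⁹ s.
pitch = v∥ T = (1.323×10⁵)(1.985×10⁻⁹) ≈ 2.63×10⁻⁴ m.

p ≈ 2.63×10⁻⁴ m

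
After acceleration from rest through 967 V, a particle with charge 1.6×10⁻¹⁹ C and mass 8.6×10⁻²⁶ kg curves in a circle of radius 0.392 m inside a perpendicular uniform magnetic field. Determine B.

v = √(2|q|V/m) = √(2·1.6×10⁻¹⁹·967/8.6×10⁻²⁶) ≈ 5.998×10⁴ m/s.
B = mv/(|q|r) = (8.6×10⁻²⁶)(5.998×10⁴)/((1.6×10⁻¹⁹)(0.392)) ≈ 0.0822 T.

B ≈ 0.0822 T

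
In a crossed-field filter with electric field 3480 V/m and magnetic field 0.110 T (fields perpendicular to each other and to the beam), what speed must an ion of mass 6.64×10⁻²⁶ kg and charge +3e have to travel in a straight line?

For undeflected motion the electric and magnetic forces balance: qE = qvB.
v = E/B = 3480/0.110 = 3.16×10⁴ m/s.

v = 3.16×10⁴ m/s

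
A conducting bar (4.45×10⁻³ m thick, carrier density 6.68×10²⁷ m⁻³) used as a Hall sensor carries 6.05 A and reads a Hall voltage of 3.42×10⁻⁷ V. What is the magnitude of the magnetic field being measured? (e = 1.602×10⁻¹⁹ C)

B ≈ 0.269 T

From V_H = IB/(n e t), B = V_H n e t / I.
B = (3.42×10⁻⁷)(6.68×10²⁷)(1.602×10⁻¹⁹)(4.45×10⁻³)/6.05 ≈ 0.269 T.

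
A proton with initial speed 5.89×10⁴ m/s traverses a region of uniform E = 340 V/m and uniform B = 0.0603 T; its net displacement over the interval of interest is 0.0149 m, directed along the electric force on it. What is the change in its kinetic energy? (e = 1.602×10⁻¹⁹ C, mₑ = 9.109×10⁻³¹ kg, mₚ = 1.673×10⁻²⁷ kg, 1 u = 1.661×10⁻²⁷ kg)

ΔKE ≈ 8.12×10⁻¹⁹ J

The magnetic force is always ⟂ v and does no work; only the electric force changes KE.
ΔKE = F_E · d = |q|E d = (1.602×10⁻¹⁹)(340)(0.0149) ≈ 8.12×10⁻¹⁹ J.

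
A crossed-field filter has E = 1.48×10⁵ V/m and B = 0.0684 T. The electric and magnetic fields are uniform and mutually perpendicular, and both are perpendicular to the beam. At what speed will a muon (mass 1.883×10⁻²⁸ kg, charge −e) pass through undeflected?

Zero net Lorentz force requires |qE| = |q v×B|, i.e. E = vB.
v = E/B = 1.48×10⁵/0.0684 = 2.16×10⁶ m/s.

v = 2.16×10⁶ m/s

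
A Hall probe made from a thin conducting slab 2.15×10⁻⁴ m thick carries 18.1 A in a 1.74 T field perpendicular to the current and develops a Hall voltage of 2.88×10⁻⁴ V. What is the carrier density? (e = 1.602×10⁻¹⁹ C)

From V_H = IB/(n e t), n = IB/(V_H e t).
n = (18.1)(1.74)/((2.88×10⁻⁴)(1.602×10⁻¹⁹)(2.15×10⁻⁴)) ≈ 3.17×10²⁷ m⁻³.

n ≈ 3.17×10²⁷ m⁻³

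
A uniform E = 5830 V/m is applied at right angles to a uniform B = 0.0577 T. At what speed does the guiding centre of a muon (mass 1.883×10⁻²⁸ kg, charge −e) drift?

The steady drift has the magnetic force balancing the electric force, so v_d = E/B.
v_d = 5830/0.0577 = 1.01×10⁵ m/s.

v_d ≈ 1.01×10⁵ m/s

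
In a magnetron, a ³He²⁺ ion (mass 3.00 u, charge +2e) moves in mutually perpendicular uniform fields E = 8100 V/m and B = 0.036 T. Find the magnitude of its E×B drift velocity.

The E×B drift speed is v_d = E/B.
v_d = 8100/0.036 = 2.3×10⁵ m/s.

v_d ≈ 2.3×10⁵ m/s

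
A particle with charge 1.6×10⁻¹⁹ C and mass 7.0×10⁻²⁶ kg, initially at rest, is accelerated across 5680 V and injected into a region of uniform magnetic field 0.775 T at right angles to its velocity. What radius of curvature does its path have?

r ≈ 0.0910 m

Acceleration: |q|V = ½mv² ⇒ v = √(2|q|V/m) = √(2·1.6×10⁻¹⁹·5680/7.0×10⁻²⁶) ≈ 1.611×10⁵ m/s.
In the field: r = mv/(|q|B) = (7.0×10⁻²⁶)(1.611×10⁵)/((1.6×10⁻¹⁹)(0.775)) ≈ 0.0910 m.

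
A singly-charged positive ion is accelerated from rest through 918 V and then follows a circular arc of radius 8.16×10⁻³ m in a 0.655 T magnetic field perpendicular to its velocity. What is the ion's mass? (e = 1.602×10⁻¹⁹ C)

Combine |q|V = ½mv² and r = mv/(|q|B): eliminate v to get m = qB²r²/(2V).
m = (1.602×10⁻¹⁹)(0.655)²(8.16×10⁻³)²/(2·918) ≈ 2.49×10⁻²⁷ kg.

m ≈ 2.49×10⁻²⁷ kg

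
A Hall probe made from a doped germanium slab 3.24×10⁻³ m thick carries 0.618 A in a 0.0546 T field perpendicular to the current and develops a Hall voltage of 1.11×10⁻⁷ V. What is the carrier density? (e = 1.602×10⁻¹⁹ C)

n ≈ 5.86×10²⁶ m⁻³

From V_H = IB/(n e t), n = IB/(V_H e t).
n = (0.618)(0.0546)/((1.11×10⁻⁷)(1.602×10⁻¹⁹)(3.24×10⁻³)) ≈ 5.86×10²⁶ m⁻³.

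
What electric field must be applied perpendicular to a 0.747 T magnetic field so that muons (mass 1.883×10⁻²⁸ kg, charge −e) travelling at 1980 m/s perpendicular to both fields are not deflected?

For straight-line motion qE = qvB, so E = vB.
E = 1980 × 0.747 = 1480 V/m.

E = 1480 V/m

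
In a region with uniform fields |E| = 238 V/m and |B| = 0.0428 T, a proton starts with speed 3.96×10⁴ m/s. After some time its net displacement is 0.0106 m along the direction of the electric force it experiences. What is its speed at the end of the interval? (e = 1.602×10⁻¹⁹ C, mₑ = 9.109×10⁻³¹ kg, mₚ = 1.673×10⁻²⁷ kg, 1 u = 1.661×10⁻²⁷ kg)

B does no work; ΔKE = |q|E d.
½mv_f² = ½mv₀² + |q|Ed = ½(1.673×10⁻²⁷)(3.96×10⁴)² + (1.602×10⁻¹⁹)(238)(0.0106) ≈ 1.312×10⁻¹⁸ J + 4.042×10⁻¹⁹ J ≈ 1.716×10⁻¹⁸ J.
v_f = √(2·1.716×10⁻¹⁸/1.673×10⁻²⁷) ≈ 4.53×10⁴ m/s.

v_f ≈ 4.53×10⁴ m/s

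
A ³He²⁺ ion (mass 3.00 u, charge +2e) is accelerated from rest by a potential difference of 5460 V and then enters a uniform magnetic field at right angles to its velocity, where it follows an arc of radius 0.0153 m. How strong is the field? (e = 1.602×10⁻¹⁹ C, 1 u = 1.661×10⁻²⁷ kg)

v = √(2|q|V/m) = √(2·3.204×10⁻¹⁹·5460/4.983×10⁻²⁷) ≈ 8.379×10⁵ m/s.
B = mv/(|q|r) = (4.983×10⁻²⁷)(8.379×10⁵)/((3.204×10⁻¹⁹)(0.0153)) ≈ 0.852 T.

B ≈ 0.852 T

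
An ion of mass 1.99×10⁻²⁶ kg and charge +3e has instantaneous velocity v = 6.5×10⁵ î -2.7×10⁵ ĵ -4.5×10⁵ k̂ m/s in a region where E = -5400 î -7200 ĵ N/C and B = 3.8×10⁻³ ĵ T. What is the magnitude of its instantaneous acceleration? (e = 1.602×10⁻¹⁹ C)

v×B = (1710, 0, 2470) N/C.
E + v×B = (-3690, -7200, 2470) N/C.
F = q(E + v×B) = (4.806×10⁻¹⁹ C)·(-3690, -7200, 2470) = (-1.77×10⁻¹⁵, -3.46×10⁻¹⁵, 1.19×10⁻¹⁵) N.
|a| = |F|/m = 4.065×10⁻¹⁵/1.99×10⁻²⁶ ≈ 2.04×10¹¹ m/s².

|a| ≈ 2.04×10¹¹ m/s²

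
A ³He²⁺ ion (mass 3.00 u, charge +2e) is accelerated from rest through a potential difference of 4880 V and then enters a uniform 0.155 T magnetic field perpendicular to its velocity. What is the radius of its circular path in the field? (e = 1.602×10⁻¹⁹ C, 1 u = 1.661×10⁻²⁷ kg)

r ≈ 0.0795 m

Acceleration: |q|V = ½mv² ⇒ v = √(2|q|V/m) = √(2·3.204×10⁻¹⁹·4880/4.983×10⁻²⁷) ≈ 7.922×10⁵ m/s.
In the field: r = mv/(|q|B) = (4.983×10⁻²⁷)(7.922×10⁵)/((3.204×10⁻¹⁹)(0.155)) ≈ 0.0795 m.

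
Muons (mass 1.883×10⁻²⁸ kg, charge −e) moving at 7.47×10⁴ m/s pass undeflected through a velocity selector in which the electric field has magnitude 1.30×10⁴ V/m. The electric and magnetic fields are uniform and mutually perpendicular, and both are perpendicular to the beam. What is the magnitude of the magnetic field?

B = 0.174 T

Balance of forces in the selector: qE = qvB ⇒ B = E/v.
B = 1.30×10⁴/7.47×10⁴ = 0.174 T.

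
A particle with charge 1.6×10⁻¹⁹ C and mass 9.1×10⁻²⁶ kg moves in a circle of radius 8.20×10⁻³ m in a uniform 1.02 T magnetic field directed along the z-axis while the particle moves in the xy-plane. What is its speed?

From |q|vB = mv²/r, v = |q|Br/m.
v = (1.6×10⁻¹⁹)(1.02)(8.20×10⁻³)/9.1×10⁻²⁶ ≈ 1.47×10⁴ m/s.

v ≈ 1.47×10⁴ m/s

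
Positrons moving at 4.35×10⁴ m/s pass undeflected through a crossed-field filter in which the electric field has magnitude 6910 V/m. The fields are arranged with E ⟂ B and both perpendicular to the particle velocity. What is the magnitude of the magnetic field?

B = 0.159 T

Balance of forces in the selector: qE = qvB ⇒ B = E/v.
B = 6910/4.35×10⁴ = 0.159 T.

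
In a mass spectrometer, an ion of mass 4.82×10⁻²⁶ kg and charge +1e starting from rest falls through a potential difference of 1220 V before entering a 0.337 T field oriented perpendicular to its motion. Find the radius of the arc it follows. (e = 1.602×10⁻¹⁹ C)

Acceleration: |q|V = ½mv² ⇒ v = √(2|q|V/m) = √(2·1.602×10⁻¹⁹·1220/4.82×10⁻²⁶) ≈ 9.005×10⁴ m/s.
In the field: r = mv/(|q|B) = (4.82×10⁻²⁶)(9.005×10⁴)/((1.602×10⁻¹⁹)(0.337)) ≈ 0.0804 m.

r ≈ 0.0804 m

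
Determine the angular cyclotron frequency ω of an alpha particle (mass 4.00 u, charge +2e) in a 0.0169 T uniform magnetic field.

ω ≈ 8.15×10⁵ rad/s

ω = |q|B/m.
ω = (3.204×10⁻¹⁹)(0.0169)/6.644×10⁻²⁷ ≈ 8.15×10⁵ rad/s.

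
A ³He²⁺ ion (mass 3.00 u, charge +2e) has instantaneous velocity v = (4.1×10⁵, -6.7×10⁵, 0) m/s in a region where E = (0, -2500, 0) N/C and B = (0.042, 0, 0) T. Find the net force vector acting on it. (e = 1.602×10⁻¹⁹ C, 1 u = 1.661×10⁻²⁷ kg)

v×B = (0, 0, 2.81×10⁴) N/C.
E + v×B = (0, -2500, 2.81×10⁴) N/C.
F = q(E + v×B) = (3.204×10⁻¹⁹ C)·(0, -2500, 2.81×10⁴) = (0, -8.01×10⁻¹⁶, 9.02×10⁻¹⁵) N.

F ≈ (0, -8.01×10⁻¹⁶, 9.02×10⁻¹⁵) N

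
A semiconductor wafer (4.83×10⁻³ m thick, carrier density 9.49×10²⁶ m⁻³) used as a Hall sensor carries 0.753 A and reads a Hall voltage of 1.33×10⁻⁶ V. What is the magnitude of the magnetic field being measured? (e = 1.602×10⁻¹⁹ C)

From V_H = IB/(n e t), B = V_H n e t / I.
B = (1.33×10⁻⁶)(9.49×10²⁶)(1.602×10⁻¹⁹)(4.83×10⁻³)/0.753 ≈ 1.30 T.

B ≈ 1.30 T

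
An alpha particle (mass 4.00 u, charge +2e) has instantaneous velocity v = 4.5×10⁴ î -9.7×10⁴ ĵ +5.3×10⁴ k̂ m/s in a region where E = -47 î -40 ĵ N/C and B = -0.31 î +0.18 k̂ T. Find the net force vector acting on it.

v×B = (-1.75×10⁴, -2.45×10⁴, -3.01×10⁴) N/C.
E + v×B = (-1.75×10⁴, -2.46×10⁴, -3.01×10⁴) N/C.
F = q(E + v×B) = (3.204×10⁻¹⁹ C)·(-1.75×10⁴, -2.46×10⁴, -3.01×10⁴) = (-5.61×10⁻¹⁵, -7.87×10⁻¹⁵, -9.63×10⁻¹⁵) N.

F ≈ (-5.61×10⁻¹⁵, -7.87×10⁻¹⁵, -9.63×10⁻¹⁵) N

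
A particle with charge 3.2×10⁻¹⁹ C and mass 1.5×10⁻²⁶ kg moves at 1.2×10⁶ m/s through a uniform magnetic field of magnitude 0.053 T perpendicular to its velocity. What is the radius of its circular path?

r ≈ 1.1 m

The magnetic force provides the centripetal force: |q|vB = mv²/r.
r = mv/(|q|B) = (1.5×10⁻²⁶)(1.2×10⁶)/((3.2×10⁻¹⁹)(0.053)) ≈ 1.1 m.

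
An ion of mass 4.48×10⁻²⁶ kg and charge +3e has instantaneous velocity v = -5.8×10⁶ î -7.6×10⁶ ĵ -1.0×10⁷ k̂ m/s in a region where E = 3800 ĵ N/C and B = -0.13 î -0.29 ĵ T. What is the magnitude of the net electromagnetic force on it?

|F| ≈ 1.56×10⁻¹² N

v×B = (-2.90×10⁶, 1.30×10⁶, 6.94×10⁵) N/C.
E + v×B = (-2.90×10⁶, 1.30×10⁶, 6.94×10⁵) N/C.
F = q(E + v×B) = (4.806×10⁻¹⁹ C)·(-2.90×10⁶, 1.30×10⁶, 6.94×10⁵) = (-1.39×10⁻¹², 6.27×10⁻¹³, 3.34×10⁻¹³) N.
|F| = 1.56×10⁻¹² N.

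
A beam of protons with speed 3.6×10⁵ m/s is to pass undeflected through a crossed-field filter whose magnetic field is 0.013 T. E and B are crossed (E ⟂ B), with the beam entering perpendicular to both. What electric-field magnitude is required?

For straight-line motion qE = qvB, so E = vB.
E = 3.6×10⁵ × 0.013 = 4700 V/m.

E = 4700 V/m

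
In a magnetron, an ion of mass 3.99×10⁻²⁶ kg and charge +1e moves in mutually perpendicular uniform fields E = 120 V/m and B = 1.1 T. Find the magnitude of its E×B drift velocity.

In crossed fields the guiding centre drifts at v_d = |E×B|/B² = E/B, independent of charge and mass.
v_d = 120/1.1 = 110 m/s.

v_d ≈ 110 m/s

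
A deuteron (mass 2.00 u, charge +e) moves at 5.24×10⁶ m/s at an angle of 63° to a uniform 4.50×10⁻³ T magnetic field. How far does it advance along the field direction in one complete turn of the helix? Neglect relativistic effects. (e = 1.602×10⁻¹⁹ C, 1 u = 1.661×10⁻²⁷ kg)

p ≈ 68.9 m

v∥ = v cosθ = 5.24×10⁶·cos63° ≈ 2.379×10⁶ m/s.
T = 2πm/(|q|B) = 2π(3.322×10⁻²⁷)/((1.602×10⁻¹⁹)(4.50×10⁻³)) ≈ 2.895×10⁻⁵ s.
pitch = v∥ T = (2.379×10⁶)(2.895×10⁻⁵) ≈ 68.9 m.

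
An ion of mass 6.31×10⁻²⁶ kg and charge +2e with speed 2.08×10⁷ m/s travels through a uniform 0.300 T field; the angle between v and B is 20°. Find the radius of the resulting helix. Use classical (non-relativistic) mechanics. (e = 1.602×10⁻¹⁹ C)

r ≈ 4.67 m

v⊥ = v sinθ = 2.08×10⁷·sin20° ≈ 7.114×10⁶ m/s.
r = m v⊥/(|q|B) = (6.31×10⁻²⁶)(7.114×10⁶)/((3.204×10⁻¹⁹)(0.300)) ≈ 4.67 m.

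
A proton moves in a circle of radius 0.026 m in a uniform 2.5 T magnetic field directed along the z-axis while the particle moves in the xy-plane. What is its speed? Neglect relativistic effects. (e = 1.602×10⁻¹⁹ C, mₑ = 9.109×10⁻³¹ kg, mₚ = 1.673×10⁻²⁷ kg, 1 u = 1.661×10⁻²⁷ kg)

v ≈ 6.2×10⁶ m/s

From |q|vB = mv²/r, v = |q|Br/m.
v = (1.602×10⁻¹⁹)(2.5)(0.026)/1.673×10⁻²⁷ ≈ 6.2×10⁶ m/s.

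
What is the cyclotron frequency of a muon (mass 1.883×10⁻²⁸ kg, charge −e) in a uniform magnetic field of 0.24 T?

f = |q|B/(2πm).
f = (1.602×10⁻¹⁹)(0.24)/(2π·1.883×10⁻²⁸) ≈ 3.2×10⁷ Hz.

f ≈ 3.2×10⁷ Hz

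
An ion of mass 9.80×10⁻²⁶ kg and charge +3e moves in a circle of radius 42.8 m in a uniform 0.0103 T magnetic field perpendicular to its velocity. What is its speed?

v ≈ 2.16×10⁶ m/s

From |q|vB = mv²/r, v = |q|Br/m.
v = (4.806×10⁻¹⁹)(0.0103)(42.8)/9.80×10⁻²⁶ ≈ 2.16×10⁶ m/s.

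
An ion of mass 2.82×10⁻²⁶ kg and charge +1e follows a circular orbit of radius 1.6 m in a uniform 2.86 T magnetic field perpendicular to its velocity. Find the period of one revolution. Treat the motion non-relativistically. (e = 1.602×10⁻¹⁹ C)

T ≈ 3.87×10⁻⁷ s

The cyclotron period depends only on m, q, B: T = 2πm/(|q|B).
T = 2π(2.82×10⁻²⁶)/((1.602×10⁻¹⁹)(2.86)) ≈ 3.87×10⁻⁷ s.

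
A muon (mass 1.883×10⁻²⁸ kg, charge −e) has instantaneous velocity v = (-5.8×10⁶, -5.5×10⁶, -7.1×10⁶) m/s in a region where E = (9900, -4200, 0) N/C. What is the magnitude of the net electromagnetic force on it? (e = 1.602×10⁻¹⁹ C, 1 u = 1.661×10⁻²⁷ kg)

Only an electric field acts, so F = qE = (−1.602×10⁻¹⁹ C)·(9900, -4200, 0) = (-1.59×10⁻¹⁵, 6.73×10⁻¹⁶, 0) N.
|F| = 1.72×10⁻¹⁵ N.

|F| ≈ 1.72×10⁻¹⁵ N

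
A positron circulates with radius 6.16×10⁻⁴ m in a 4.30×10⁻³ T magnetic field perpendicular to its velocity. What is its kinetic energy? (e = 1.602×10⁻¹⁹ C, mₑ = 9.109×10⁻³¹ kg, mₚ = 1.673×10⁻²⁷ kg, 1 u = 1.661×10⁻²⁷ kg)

KE ≈ 9.88×10⁻²⁰ J

v = |q|Br/m, then KE = ½mv² = (qBr)²/(2m).
v = (1.602×10⁻¹⁹)(4.30×10⁻³)(6.16×10⁻⁴)/9.109×10⁻³¹ ≈ 4.658×10⁵ m/s.
KE = ½(9.109×10⁻³¹)(4.658×10⁵)² ≈ 9.88×10⁻²⁰ J.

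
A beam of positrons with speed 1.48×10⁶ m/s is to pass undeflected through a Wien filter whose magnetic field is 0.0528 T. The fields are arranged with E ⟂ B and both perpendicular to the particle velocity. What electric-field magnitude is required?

For straight-line motion qE = qvB, so E = vB.
E = 1.48×10⁶ × 0.0528 = 7.81×10⁴ V/m.

E = 7.81×10⁴ V/m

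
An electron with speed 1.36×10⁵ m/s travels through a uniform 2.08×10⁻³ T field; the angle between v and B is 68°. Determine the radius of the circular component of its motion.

v⊥ = v sinθ = 1.36×10⁵·sin68° ≈ 1.261×10⁵ m/s.
r = m v⊥/(|q|B) = (9.109×10⁻³¹)(1.261×10⁵)/((1.602×10⁻¹⁹)(2.08×10⁻³)) ≈ 3.45×10⁻⁴ m.

r ≈ 3.45×10⁻⁴ m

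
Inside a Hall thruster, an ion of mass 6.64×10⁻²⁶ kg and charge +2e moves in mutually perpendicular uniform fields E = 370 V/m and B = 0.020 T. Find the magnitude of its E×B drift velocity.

v_d ≈ 1.8×10⁴ m/s

The steady drift has the magnetic force balancing the electric force, so v_d = E/B.
v_d = 370/0.020 = 1.8×10⁴ m/s.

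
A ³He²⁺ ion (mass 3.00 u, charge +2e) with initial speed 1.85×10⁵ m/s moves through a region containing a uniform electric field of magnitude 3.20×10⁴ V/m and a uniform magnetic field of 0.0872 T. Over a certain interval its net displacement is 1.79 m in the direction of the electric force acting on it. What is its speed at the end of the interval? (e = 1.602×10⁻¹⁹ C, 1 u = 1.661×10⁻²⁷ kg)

B does no work; ΔKE = |q|E d.
½mv_f² = ½mv₀² + |q|Ed = ½(4.983×10⁻²⁷)(1.85×10⁵)² + (3.204×10⁻¹⁹)(3.20×10⁴)(1.79) ≈ 8.527×10⁻¹⁷ J + 1.835×10⁻¹⁴ J ≈ 1.844×10⁻¹⁴ J.
v_f = √(2·1.844×10⁻¹⁴/4.983×10⁻²⁷) ≈ 2.72×10⁶ m/s.

v_f ≈ 2.72×10⁶ m/s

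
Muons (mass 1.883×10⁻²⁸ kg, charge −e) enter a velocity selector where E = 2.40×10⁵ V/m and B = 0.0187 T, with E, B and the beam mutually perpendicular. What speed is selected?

Straight-line motion ⇒ electric and magnetic forces cancel, so E = vB.
v = E/B = 2.40×10⁵/0.0187 = 1.28×10⁷ m/s.

v = 1.28×10⁷ m/s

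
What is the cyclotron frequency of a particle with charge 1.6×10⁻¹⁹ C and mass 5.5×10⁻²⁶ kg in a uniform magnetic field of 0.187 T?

f = |q|B/(2πm).
f = (1.6×10⁻¹⁹)(0.187)/(2π·5.5×10⁻²⁶) ≈ 8.66×10⁴ Hz.

f ≈ 8.66×10⁴ Hz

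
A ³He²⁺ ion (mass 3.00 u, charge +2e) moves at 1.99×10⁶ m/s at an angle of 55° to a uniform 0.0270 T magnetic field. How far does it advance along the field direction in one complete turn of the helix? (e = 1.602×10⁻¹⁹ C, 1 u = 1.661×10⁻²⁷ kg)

v∥ = v cosθ = 1.99×10⁶·cos55° ≈ 1.141×10⁶ m/s.
T = 2πm/(|q|B) = 2π(4.983×10⁻²⁷)/((3.204×10⁻¹⁹)(0.0270)) ≈ 3.619×10⁻⁶ s.
pitch = v∥ T = (1.141×10⁶)(3.619×10⁻⁶) ≈ 4.13 m.

p ≈ 4.13 m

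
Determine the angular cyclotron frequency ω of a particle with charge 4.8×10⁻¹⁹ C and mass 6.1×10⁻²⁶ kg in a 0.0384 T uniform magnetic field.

ω ≈ 3.02×10⁵ rad/s

ω = |q|B/m.
ω = (4.8×10⁻¹⁹)(0.0384)/6.1×10⁻²⁶ ≈ 3.02×10⁵ rad/s.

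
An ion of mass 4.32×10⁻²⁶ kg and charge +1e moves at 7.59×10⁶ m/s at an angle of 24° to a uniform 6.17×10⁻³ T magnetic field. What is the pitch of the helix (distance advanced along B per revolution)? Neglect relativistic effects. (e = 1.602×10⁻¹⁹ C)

v∥ = v cosθ = 7.59×10⁶·cos24° ≈ 6.934×10⁶ m/s.
T = 2πm/(|q|B) = 2π(4.32×10⁻²⁶)/((1.602×10⁻¹⁹)(6.17×10⁻³)) ≈ 2.746×10⁻⁴ s.
pitch = v∥ T = (6.934×10⁶)(2.746×10⁻⁴) ≈ 1900 m.

p ≈ 1900 m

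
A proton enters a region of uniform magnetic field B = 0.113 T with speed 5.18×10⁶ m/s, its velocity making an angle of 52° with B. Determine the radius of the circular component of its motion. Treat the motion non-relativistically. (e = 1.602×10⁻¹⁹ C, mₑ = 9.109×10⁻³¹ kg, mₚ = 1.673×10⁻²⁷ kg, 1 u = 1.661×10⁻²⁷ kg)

v⊥ = v sinθ = 5.18×10⁶·sin52° ≈ 4.082×10⁶ m/s.
r = m v⊥/(|q|B) = (1.673×10⁻²⁷)(4.082×10⁶)/((1.602×10⁻¹⁹)(0.113)) ≈ 0.377 m.

r ≈ 0.377 m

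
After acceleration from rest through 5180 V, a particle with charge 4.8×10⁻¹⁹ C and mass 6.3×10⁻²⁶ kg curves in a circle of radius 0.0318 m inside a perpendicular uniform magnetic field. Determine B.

v = √(2|q|V/m) = √(2·4.8×10⁻¹⁹·5180/6.3×10⁻²⁶) ≈ 2.810×10⁵ m/s.
B = mv/(|q|r) = (6.3×10⁻²⁶)(2.810×10⁵)/((4.8×10⁻¹⁹)(0.0318)) ≈ 1.16 T.

B ≈ 1.16 T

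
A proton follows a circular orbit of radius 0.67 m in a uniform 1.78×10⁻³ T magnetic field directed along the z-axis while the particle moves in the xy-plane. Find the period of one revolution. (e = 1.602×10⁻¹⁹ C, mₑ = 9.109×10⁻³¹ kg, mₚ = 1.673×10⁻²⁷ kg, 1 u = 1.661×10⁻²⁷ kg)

T ≈ 3.69×10⁻⁵ s

The cyclotron period depends only on m, q, B: T = 2πm/(|q|B).
T = 2π(1.673×10⁻²⁷)/((1.602×10⁻¹⁹)(1.78×10⁻³)) ≈ 3.69×10⁻⁵ s.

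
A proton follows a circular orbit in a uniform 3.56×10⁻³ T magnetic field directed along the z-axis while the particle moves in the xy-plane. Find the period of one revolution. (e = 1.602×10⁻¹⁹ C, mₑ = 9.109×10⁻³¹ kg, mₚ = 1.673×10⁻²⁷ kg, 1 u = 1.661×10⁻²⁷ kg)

The cyclotron period depends only on m, q, B: T = 2πm/(|q|B).
T = 2π(1.673×10⁻²⁷)/((1.602×10⁻¹⁹)(3.56×10⁻³)) ≈ 1.84×10⁻⁵ s.

T ≈ 1.84×10⁻⁵ s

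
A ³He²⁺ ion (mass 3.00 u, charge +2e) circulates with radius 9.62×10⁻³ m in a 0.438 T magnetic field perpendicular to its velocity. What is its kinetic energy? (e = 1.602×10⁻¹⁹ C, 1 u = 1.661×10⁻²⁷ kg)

KE ≈ 1140 eV

v = |q|Br/m, then KE = ½mv² = (qBr)²/(2m).
v = (3.204×10⁻¹⁹)(0.438)(9.62×10⁻³)/4.983×10⁻²⁷ ≈ 2.709×10⁵ m/s.
KE = ½(4.983×10⁻²⁷)(2.709×10⁵)² ≈ 1.83×10⁻¹⁶ J = 1140 eV.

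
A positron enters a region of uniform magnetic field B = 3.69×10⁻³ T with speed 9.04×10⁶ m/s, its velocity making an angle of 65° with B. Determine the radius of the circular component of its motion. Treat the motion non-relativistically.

r ≈ 0.0126 m

v⊥ = v sinθ = 9.04×10⁶·sin65° ≈ 8.193×10⁶ m/s.
r = m v⊥/(|q|B) = (9.109×10⁻³¹)(8.193×10⁶)/((1.602×10⁻¹⁹)(3.69×10⁻³)) ≈ 0.0126 m.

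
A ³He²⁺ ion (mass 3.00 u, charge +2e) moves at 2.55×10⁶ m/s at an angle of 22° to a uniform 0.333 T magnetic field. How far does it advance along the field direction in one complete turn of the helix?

v∥ = v cosθ = 2.55×10⁶·cos22° ≈ 2.364×10⁶ m/s.
T = 2πm/(|q|B) = 2π(4.983×10⁻²⁷)/((3.204×10⁻¹⁹)(0.333)) ≈ 2.934×10⁻⁷ s.
pitch = v∥ T = (2.364×10⁶)(2.934×10⁻⁷) ≈ 0.694 m.

p ≈ 0.694 m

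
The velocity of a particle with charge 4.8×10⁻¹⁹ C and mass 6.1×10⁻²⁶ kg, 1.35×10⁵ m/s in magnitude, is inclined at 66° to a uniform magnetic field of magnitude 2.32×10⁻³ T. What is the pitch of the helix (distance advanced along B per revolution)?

p ≈ 18.9 m

v∥ = v cosθ = 1.35×10⁵·cos66° ≈ 5.491×10⁴ m/s.
T = 2πm/(|q|B) = 2π(6.1×10⁻²⁶)/((4.8×10⁻¹⁹)(2.32×10⁻³)) ≈ 3.442×10⁻⁴ s.
pitch = v∥ T = (5.491×10⁴)(3.442×10⁻⁴) ≈ 18.9 m.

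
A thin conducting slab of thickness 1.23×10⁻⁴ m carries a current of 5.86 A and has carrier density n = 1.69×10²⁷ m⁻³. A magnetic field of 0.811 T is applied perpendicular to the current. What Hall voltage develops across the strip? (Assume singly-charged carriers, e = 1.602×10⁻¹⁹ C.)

V_H = IB/(n e t).
V_H = (5.86)(0.811)/((1.69×10²⁷)(1.602×10⁻¹⁹)(1.23×10⁻⁴)) ≈ 1.43×10⁻⁴ V.

V_H ≈ 1.43×10⁻⁴ V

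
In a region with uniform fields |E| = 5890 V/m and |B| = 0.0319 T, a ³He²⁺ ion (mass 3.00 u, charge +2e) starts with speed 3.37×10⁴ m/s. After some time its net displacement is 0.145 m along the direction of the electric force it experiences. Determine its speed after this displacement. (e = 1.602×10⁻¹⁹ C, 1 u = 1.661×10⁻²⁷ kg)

v_f ≈ 3.33×10⁵ m/s

B does no work; ΔKE = |q|E d.
½mv_f² = ½mv₀² + |q|Ed = ½(4.983×10⁻²⁷)(3.37×10⁴)² + (3.204×10⁻¹⁹)(5890)(0.145) ≈ 2.830×10⁻¹⁸ J + 2.736×10⁻¹⁶ J ≈ 2.765×10⁻¹⁶ J.
v_f = √(2·2.765×10⁻¹⁶/4.983×10⁻²⁷) ≈ 3.33×10⁵ m/s.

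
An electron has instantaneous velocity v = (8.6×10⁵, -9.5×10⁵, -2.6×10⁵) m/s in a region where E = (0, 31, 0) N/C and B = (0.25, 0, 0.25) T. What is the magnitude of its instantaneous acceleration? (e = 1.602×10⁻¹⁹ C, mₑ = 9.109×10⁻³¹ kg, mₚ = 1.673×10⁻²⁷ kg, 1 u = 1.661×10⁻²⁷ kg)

|a| ≈ 7.69×10¹⁶ m/s²

v×B = (-2.38×10⁵, -2.80×10⁵, 2.38×10⁵) N/C.
E + v×B = (-2.38×10⁵, -2.80×10⁵, 2.38×10⁵) N/C.
F = q(E + v×B) = (−1.602×10⁻¹⁹ C)·(-2.38×10⁵, -2.80×10⁵, 2.38×10⁵) = (3.80×10⁻¹⁴, 4.49×10⁻¹⁴, -3.80×10⁻¹⁴) N.
|a| = |F|/m = 7.005×10⁻¹⁴/9.109×10⁻³¹ ≈ 7.69×10¹⁶ m/s².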